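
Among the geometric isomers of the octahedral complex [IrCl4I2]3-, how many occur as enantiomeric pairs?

Systematic placement gives 2 geometric isomers: I trans; I cis.
Each arrangement has an internal mirror plane or centre of symmetry, so none is chiral.

0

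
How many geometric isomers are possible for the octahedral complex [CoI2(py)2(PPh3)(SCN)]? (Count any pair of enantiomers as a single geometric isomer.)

6

Working through the distinct placements yields 6 geometric isomers: I trans, py trans; I trans, py cis; I cis, py trans; I cis, py cis (3 arrangements, 2 chiral).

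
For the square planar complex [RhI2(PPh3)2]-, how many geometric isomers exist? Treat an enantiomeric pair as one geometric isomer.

A square has two trans pairs of vertices; adjacent vertices are cis.
Working through the distinct placements yields 2 geometric isomers: I cis; I trans.

2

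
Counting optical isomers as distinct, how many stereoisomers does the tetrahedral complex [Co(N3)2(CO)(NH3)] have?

1

In a tetrahedral complex all four positions are equivalent and every pair of ligands is adjacent — there is no cis/trans distinction.
Only one geometric arrangement is possible.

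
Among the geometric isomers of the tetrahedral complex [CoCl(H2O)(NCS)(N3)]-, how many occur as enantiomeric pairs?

All four vertices of a tetrahedron are equivalent and mutually adjacent, so cis/trans isomerism cannot arise.
Only one geometric arrangement is possible; it has no improper symmetry element, so it exists as a pair of enantiomers (2 stereoisomers).

1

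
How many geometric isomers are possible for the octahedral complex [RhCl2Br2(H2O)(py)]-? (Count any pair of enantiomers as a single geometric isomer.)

6

The six octahedral sites form three mutually perpendicular trans pairs.
There are 6 geometric isomers: Cl trans, Br trans; Cl cis, Br trans; Cl cis, Br cis (3 arrangements, 2 chiral); Cl trans, Br cis.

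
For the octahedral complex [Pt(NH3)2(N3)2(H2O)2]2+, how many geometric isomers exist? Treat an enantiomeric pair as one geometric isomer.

5

In an octahedral complex each vertex has one trans partner and four cis neighbours.
The distinct arrangements are (5 in all): NH3 trans, N3 trans, H2O trans; NH3 cis, N3 cis, H2O trans; NH3 trans, N3 cis, H2O cis; NH3 cis, N3 cis, H2O cis (chiral); NH3 cis, N3 trans, H2O cis.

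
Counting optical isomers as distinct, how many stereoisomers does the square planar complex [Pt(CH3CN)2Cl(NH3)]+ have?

2

A square has two trans pairs of vertices; adjacent vertices are cis.
Working through the distinct placements yields 2 geometric isomers: CH3CN cis; CH3CN trans.
Each arrangement has an internal mirror plane or centre of symmetry, so none is chiral.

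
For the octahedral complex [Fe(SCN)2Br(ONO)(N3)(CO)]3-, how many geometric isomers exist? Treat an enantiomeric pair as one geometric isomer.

9

An octahedron has six vertices in three trans pairs; every non-trans pair is cis.
Exhaustive case analysis gives 9 geometric isomers.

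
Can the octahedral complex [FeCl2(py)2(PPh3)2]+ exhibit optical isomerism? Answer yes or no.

The six octahedral sites form three mutually perpendicular trans pairs.
The distinct arrangements are (5 in all): Cl trans, py trans, PPh3 trans; Cl trans, py cis, PPh3 cis; Cl cis, py trans, PPh3 cis; Cl cis, py cis, PPh3 cis (chiral); Cl cis, py cis, PPh3 trans.
One of these lacks any improper symmetry element and so occurs as an enantiomeric pair, giving 5 + 1 = 6 stereoisomers in total.

yes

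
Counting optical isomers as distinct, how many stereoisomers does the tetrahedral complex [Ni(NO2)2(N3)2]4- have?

Only one geometric arrangement is possible.

1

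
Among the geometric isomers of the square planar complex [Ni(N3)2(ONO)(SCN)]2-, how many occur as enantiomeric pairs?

Working through the distinct placements yields 2 geometric isomers: N3 cis; N3 trans.
Each arrangement has an internal mirror plane or centre of symmetry, so none is chiral.

0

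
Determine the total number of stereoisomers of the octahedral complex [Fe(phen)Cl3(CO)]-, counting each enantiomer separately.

2

In an octahedral complex each vertex has one trans partner and four cis neighbours.
Each phen is bidentate and must span two cis positions.
Systematic placement gives 2 geometric isomers: Cl fac; Cl mer.
Each arrangement has an internal mirror plane or centre of symmetry, so none is chiral.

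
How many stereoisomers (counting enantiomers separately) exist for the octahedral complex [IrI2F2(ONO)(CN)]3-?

In an octahedral complex each vertex has one trans partner and four cis neighbours.
Working through the distinct placements yields 6 geometric isomers: I cis, F cis (3 arrangements, 2 chiral); I trans, F cis; I cis, F trans; I trans, F trans.
Of these, 2 lack any improper symmetry element and so occur as enantiomeric pairs, giving 6 + 2 = 8 stereoisomers in total.

8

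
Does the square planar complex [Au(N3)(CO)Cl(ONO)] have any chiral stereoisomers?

no

In a square planar complex each vertex has one trans partner and two cis neighbours.
The distinct arrangements are (3 in all): (CO/N3 trans, Cl/ONO trans); (CO/ONO trans, Cl/N3 trans); (CO/Cl trans, N3/ONO trans).
Each arrangement has an internal mirror plane or centre of symmetry, so none is chiral.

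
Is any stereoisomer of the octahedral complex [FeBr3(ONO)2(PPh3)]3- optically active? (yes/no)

no

The six octahedral sites form three mutually perpendicular trans pairs.
There are 3 geometric isomers: Br mer, ONO cis; Br mer, ONO trans; Br fac, ONO cis.
Each arrangement has an internal mirror plane or centre of symmetry, so none is chiral.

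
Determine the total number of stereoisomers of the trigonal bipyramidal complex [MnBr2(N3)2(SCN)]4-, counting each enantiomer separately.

A trigonal bipyramid has two axial and three equatorial sites, which are chemically inequivalent.
Exhaustive case analysis gives 5 geometric isomers.
One of these lacks any improper symmetry element and so occurs as an enantiomeric pair, giving 5 + 1 = 6 stereoisomers in total.

6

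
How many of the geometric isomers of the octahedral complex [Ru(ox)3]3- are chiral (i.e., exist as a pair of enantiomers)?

In an octahedral complex each vertex has one trans partner and four cis neighbours.
Each ox is bidentate and must span two cis positions.
Only one geometric arrangement is possible; it has no improper symmetry element, so it exists as a pair of enantiomers (2 stereoisomers).

1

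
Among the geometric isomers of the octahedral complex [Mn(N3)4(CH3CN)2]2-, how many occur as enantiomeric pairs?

An octahedron has six vertices in three trans pairs; every non-trans pair is cis.
There are 2 geometric isomers: CH3CN trans; CH3CN cis.
Each arrangement has an internal mirror plane or centre of symmetry, so none is chiral.

0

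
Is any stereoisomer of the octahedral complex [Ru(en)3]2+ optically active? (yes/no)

yes

In an octahedral complex each vertex has one trans partner and four cis neighbours.
Each en is bidentate and must span two cis positions.
Only one geometric arrangement is possible; it has no improper symmetry element, so it exists as a pair of enantiomers (2 stereoisomers).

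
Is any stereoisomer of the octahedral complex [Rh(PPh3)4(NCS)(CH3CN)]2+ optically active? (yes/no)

An octahedron has six vertices in three trans pairs; every non-trans pair is cis.
Systematic placement gives 2 geometric isomers: NCS and CH3CN mutually trans; NCS and CH3CN mutually cis.
Each arrangement has an internal mirror plane or centre of symmetry, so none is chiral.

no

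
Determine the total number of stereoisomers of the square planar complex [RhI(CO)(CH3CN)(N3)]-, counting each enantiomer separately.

In a square planar complex each vertex has one trans partner and two cis neighbours.
Systematic placement gives 3 geometric isomers: (CH3CN/I trans, CO/N3 trans); (CH3CN/N3 trans, CO/I trans); (CH3CN/CO trans, I/N3 trans).
Each arrangement has an internal mirror plane or centre of symmetry, so none is chiral.

3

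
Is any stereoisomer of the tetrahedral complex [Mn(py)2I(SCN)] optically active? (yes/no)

All four vertices of a tetrahedron are equivalent and mutually adjacent, so cis/trans isomerism cannot arise.
Only one geometric arrangement is possible.

no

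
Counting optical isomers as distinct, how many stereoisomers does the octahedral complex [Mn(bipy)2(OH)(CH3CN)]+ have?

3

Each bipy is bidentate and must span two cis positions.
The distinct arrangements are (2 in all): OH and CH3CN mutually trans; OH and CH3CN mutually cis (chiral).
One of these lacks any improper symmetry element and so occurs as an enantiomeric pair, giving 2 + 1 = 3 stereoisomers in total.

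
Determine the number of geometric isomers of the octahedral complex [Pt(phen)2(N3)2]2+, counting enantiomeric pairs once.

2

Each phen is bidentate and must span two cis positions.
The distinct arrangements are (2 in all): N3 trans; N3 cis (chiral).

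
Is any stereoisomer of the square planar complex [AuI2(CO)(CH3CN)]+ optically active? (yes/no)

In a square planar complex each vertex has one trans partner and two cis neighbours.
There are 2 geometric isomers: I cis; I trans.
Each arrangement has an internal mirror plane or centre of symmetry, so none is chiral.

no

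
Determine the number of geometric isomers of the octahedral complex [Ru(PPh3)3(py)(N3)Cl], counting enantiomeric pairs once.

An octahedron has six vertices in three trans pairs; every non-trans pair is cis.
Working through the distinct placements yields 4 geometric isomers: PPh3 mer (3 arrangements); PPh3 fac (chiral).

4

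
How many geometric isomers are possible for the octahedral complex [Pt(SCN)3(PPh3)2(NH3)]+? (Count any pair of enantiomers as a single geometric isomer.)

3

The six octahedral sites form three mutually perpendicular trans pairs.
Working through the distinct placements yields 3 geometric isomers: SCN mer, PPh3 cis; SCN mer, PPh3 trans; SCN fac, PPh3 cis.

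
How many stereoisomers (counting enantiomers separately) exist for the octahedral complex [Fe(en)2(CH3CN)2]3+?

3

The six octahedral sites form three mutually perpendicular trans pairs.
Each en is bidentate and must span two cis positions.
Systematic placement gives 2 geometric isomers: CH3CN trans; CH3CN cis (chiral).
One of these lacks any improper symmetry element and so occurs as an enantiomeric pair, giving 2 + 1 = 3 stereoisomers in total.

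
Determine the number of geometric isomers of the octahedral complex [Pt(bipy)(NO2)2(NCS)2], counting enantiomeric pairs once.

3

Each bipy is bidentate and must span two cis positions.
The distinct arrangements are (3 in all): NO2 cis, NCS trans; NO2 cis, NCS cis (chiral); NO2 trans, NCS cis.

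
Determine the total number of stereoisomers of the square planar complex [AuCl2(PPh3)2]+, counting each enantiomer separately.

2

A square has two trans pairs of vertices; adjacent vertices are cis.
Systematic placement gives 2 geometric isomers: Cl cis; Cl trans.
Each arrangement has an internal mirror plane or centre of symmetry, so none is chiral.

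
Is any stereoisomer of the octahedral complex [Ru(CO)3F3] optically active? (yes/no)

no

In an octahedral complex each vertex has one trans partner and four cis neighbours.
The distinct arrangements are (2 in all): CO mer; CO fac.
Each arrangement has an internal mirror plane or centre of symmetry, so none is chiral.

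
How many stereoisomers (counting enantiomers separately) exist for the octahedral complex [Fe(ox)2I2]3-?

3

The six octahedral sites form three mutually perpendicular trans pairs.
Each ox is bidentate and must span two cis positions.
Working through the distinct placements yields 2 geometric isomers: I trans; I cis (chiral).
One of these lacks any improper symmetry element and so occurs as an enantiomeric pair, giving 2 + 1 = 3 stereoisomers in total.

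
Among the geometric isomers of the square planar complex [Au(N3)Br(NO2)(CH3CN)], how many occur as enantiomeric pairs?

A square has two trans pairs of vertices; adjacent vertices are cis.
Working through the distinct placements yields 3 geometric isomers: (Br/N3 trans, CH3CN/NO2 trans); (Br/NO2 trans, CH3CN/N3 trans); (Br/CH3CN trans, N3/NO2 trans).
Each arrangement has an internal mirror plane or centre of symmetry, so none is chiral.

0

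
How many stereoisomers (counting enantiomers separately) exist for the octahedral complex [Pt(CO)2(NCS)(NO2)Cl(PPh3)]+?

In an octahedral complex each vertex has one trans partner and four cis neighbours.
Systematic enumeration (placing each ligand type in turn and discarding arrangements equivalent by rotation or reflection) gives 9 geometric isomers.
Of these, 6 lack any improper symmetry element and so occur as enantiomeric pairs, giving 9 + 6 = 15 stereoisomers in total.

15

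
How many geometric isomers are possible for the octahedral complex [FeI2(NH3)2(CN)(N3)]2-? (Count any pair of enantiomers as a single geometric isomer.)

An octahedron has six vertices in three trans pairs; every non-trans pair is cis.
The distinct arrangements are (6 in all): I cis, NH3 trans; I cis, NH3 cis (3 arrangements, 2 chiral); I trans, NH3 trans; I trans, NH3 cis.

6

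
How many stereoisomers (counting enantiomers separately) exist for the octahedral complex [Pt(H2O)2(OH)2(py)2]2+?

Systematic placement gives 5 geometric isomers: H2O trans, OH trans, py trans; H2O trans, OH cis, py cis; H2O cis, OH cis, py trans; H2O cis, OH cis, py cis (chiral); H2O cis, OH trans, py cis.
One of these lacks any improper symmetry element and so occurs as an enantiomeric pair, giving 5 + 1 = 6 stereoisomers in total.

6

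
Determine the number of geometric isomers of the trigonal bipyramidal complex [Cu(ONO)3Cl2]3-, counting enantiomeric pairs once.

3

A trigonal bipyramid has two axial and three equatorial sites, which are chemically inequivalent.
Systematic placement gives 3 geometric isomers: Cl both axial; Cl one axial, one equatorial; Cl both equatorial.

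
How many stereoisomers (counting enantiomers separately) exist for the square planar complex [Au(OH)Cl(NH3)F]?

A square has two trans pairs of vertices; adjacent vertices are cis.
Working through the distinct placements yields 3 geometric isomers: (Cl/NH3 trans, F/OH trans); (Cl/OH trans, F/NH3 trans); (Cl/F trans, NH3/OH trans).
Each arrangement has an internal mirror plane or centre of symmetry, so none is chiral.

3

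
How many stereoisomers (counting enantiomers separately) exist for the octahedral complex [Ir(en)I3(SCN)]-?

2

The six octahedral sites form three mutually perpendicular trans pairs.
Each en is bidentate and must span two cis positions.
Working through the distinct placements yields 2 geometric isomers: I mer; I fac.
Each arrangement has an internal mirror plane or centre of symmetry, so none is chiral.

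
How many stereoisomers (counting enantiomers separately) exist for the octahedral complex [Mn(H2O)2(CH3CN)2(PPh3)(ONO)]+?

Systematic placement gives 6 geometric isomers: H2O trans, CH3CN trans; H2O cis, CH3CN trans; H2O cis, CH3CN cis (3 arrangements, 2 chiral); H2O trans, CH3CN cis.
Of these, 2 lack any improper symmetry element and so occur as enantiomeric pairs, giving 6 + 2 = 8 stereoisomers in total.

8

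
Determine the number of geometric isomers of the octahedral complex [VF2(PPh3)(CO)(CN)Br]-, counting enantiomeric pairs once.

9

In an octahedral complex each vertex has one trans partner and four cis neighbours.
Placing the ligands in turn and identifying arrangements related by rotation or reflection leaves 9 distinct geometric isomers.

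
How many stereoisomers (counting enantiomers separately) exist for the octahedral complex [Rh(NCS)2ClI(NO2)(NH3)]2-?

15

Systematic enumeration (placing each ligand type in turn and discarding arrangements equivalent by rotation or reflection) gives 9 geometric isomers.
Of these, 6 lack any improper symmetry element and so occur as enantiomeric pairs, giving 9 + 6 = 15 stereoisomers in total.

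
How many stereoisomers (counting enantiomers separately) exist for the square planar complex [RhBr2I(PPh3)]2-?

2

In a square planar complex each vertex has one trans partner and two cis neighbours.
The distinct arrangements are (2 in all): Br cis; Br trans.
Each arrangement has an internal mirror plane or centre of symmetry, so none is chiral.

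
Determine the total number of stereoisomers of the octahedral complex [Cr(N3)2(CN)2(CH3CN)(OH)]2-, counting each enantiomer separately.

An octahedron has six vertices in three trans pairs; every non-trans pair is cis.
There are 6 geometric isomers: N3 cis, CN cis (3 arrangements, 2 chiral); N3 trans, CN cis; N3 cis, CN trans; N3 trans, CN trans.
Of these, 2 lack any improper symmetry element and so occur as enantiomeric pairs, giving 6 + 2 = 8 stereoisomers in total.

8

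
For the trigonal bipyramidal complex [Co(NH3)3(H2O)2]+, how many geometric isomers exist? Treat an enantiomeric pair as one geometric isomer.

3

A trigonal bipyramid has two axial and three equatorial sites, which are chemically inequivalent.
Systematic placement gives 3 geometric isomers: H2O both axial; H2O one axial, one equatorial; H2O both equatorial.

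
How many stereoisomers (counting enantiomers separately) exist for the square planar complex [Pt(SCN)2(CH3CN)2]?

Systematic placement gives 2 geometric isomers: SCN cis; SCN trans.
Each arrangement has an internal mirror plane or centre of symmetry, so none is chiral.

2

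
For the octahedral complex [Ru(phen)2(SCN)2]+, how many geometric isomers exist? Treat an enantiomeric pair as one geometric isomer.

An octahedron has six vertices in three trans pairs; every non-trans pair is cis.
Each phen is bidentate and must span two cis positions.
Working through the distinct placements yields 2 geometric isomers: SCN trans; SCN cis (chiral).

2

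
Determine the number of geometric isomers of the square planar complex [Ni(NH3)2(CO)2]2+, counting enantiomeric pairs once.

2

The distinct arrangements are (2 in all): NH3 cis; NH3 trans.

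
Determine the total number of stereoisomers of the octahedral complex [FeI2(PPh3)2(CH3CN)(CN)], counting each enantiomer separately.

The six octahedral sites form three mutually perpendicular trans pairs.
Working through the distinct placements yields 6 geometric isomers: I trans, PPh3 trans; I cis, PPh3 cis (3 arrangements, 2 chiral); I cis, PPh3 trans; I trans, PPh3 cis.
Of these, 2 lack any improper symmetry element and so occur as enantiomeric pairs, giving 6 + 2 = 8 stereoisomers in total.

8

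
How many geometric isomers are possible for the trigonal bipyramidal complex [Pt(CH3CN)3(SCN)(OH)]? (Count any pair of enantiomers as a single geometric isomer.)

In a trigonal bipyramid the two axial positions differ from the three equatorial ones.
Working through the distinct placements yields 4 geometric isomers: SCN equatorial, OH equatorial; SCN equatorial, OH axial; SCN axial, OH equatorial; SCN axial, OH axial.

4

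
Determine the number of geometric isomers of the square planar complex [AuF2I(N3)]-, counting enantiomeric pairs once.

Working through the distinct placements yields 2 geometric isomers: F cis; F trans.

2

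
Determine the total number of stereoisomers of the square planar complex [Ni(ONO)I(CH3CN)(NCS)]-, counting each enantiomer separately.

3

In a square planar complex each vertex has one trans partner and two cis neighbours.
Systematic placement gives 3 geometric isomers: (CH3CN/NCS trans, I/ONO trans); (CH3CN/ONO trans, I/NCS trans); (CH3CN/I trans, NCS/ONO trans).
Each arrangement has an internal mirror plane or centre of symmetry, so none is chiral.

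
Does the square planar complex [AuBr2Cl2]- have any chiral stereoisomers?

no

A square has two trans pairs of vertices; adjacent vertices are cis.
Systematic placement gives 2 geometric isomers: Br cis; Br trans.
Each arrangement has an internal mirror plane or centre of symmetry, so none is chiral.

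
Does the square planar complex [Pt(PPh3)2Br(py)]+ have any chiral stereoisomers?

no

A square has two trans pairs of vertices; adjacent vertices are cis.
There are 2 geometric isomers: PPh3 cis; PPh3 trans.
Each arrangement has an internal mirror plane or centre of symmetry, so none is chiral.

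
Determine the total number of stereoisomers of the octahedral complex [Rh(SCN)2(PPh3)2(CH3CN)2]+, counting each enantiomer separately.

6

There are 5 geometric isomers: SCN trans, PPh3 trans, CH3CN trans; SCN cis, PPh3 cis, CH3CN trans; SCN trans, PPh3 cis, CH3CN cis; SCN cis, PPh3 cis, CH3CN cis (chiral); SCN cis, PPh3 trans, CH3CN cis.
One of these lacks any improper symmetry element and so occurs as an enantiomeric pair, giving 5 + 1 = 6 stereoisomers in total.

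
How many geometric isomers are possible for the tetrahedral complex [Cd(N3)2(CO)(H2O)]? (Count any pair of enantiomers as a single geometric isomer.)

1

In a tetrahedral complex all four positions are equivalent and every pair of ligands is adjacent — there is no cis/trans distinction.
Only one geometric arrangement is possible.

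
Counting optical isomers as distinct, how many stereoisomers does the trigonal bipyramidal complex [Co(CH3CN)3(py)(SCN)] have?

4

In a trigonal bipyramid the two axial positions differ from the three equatorial ones.
Working through the distinct placements yields 4 geometric isomers: py equatorial, SCN equatorial; py equatorial, SCN axial; py axial, SCN equatorial; py axial, SCN axial.
Each arrangement has an internal mirror plane or centre of symmetry, so none is chiral.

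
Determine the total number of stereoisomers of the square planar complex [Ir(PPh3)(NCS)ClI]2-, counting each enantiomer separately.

3

A square has two trans pairs of vertices; adjacent vertices are cis.
Systematic placement gives 3 geometric isomers: (Cl/NCS trans, I/PPh3 trans); (Cl/PPh3 trans, I/NCS trans); (Cl/I trans, NCS/PPh3 trans).
Each arrangement has an internal mirror plane or centre of symmetry, so none is chiral.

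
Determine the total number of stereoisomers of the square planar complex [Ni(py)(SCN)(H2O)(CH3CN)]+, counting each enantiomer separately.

3

In a square planar complex each vertex has one trans partner and two cis neighbours.
The distinct arrangements are (3 in all): (CH3CN/SCN trans, H2O/py trans); (CH3CN/py trans, H2O/SCN trans); (CH3CN/H2O trans, SCN/py trans).
Each arrangement has an internal mirror plane or centre of symmetry, so none is chiral.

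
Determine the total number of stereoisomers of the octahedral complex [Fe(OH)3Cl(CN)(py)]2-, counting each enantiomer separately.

5

The six octahedral sites form three mutually perpendicular trans pairs.
The distinct arrangements are (4 in all): OH mer (3 arrangements); OH fac (chiral).
One of these lacks any improper symmetry element and so occurs as an enantiomeric pair, giving 4 + 1 = 5 stereoisomers in total.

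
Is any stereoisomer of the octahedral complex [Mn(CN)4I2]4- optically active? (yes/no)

no

The distinct arrangements are (2 in all): I trans; I cis.
Each arrangement has an internal mirror plane or centre of symmetry, so none is chiral.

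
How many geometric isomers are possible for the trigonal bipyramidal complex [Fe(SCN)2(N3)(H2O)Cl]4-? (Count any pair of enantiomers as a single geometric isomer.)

A trigonal bipyramid has two axial and three equatorial sites, which are chemically inequivalent.
Placing the ligands in turn and identifying arrangements related by rotation or reflection leaves 7 distinct geometric isomers.

7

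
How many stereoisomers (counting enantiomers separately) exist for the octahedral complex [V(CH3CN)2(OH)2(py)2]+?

6

The six octahedral sites form three mutually perpendicular trans pairs.
There are 5 geometric isomers: CH3CN trans, OH trans, py trans; CH3CN trans, OH cis, py cis; CH3CN cis, OH cis, py trans; CH3CN cis, OH cis, py cis (chiral); CH3CN cis, OH trans, py cis.
One of these lacks any improper symmetry element and so occurs as an enantiomeric pair, giving 5 + 1 = 6 stereoisomers in total.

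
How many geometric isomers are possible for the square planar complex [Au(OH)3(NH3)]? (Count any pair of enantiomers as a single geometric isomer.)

1

A square has two trans pairs of vertices; adjacent vertices are cis.
Only one geometric arrangement is possible.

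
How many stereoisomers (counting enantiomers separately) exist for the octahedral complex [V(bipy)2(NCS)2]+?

Each bipy is bidentate and must span two cis positions.
Working through the distinct placements yields 2 geometric isomers: NCS trans; NCS cis (chiral).
One of these lacks any improper symmetry element and so occurs as an enantiomeric pair, giving 2 + 1 = 3 stereoisomers in total.

3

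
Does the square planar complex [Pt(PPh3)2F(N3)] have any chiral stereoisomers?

no

A square has two trans pairs of vertices; adjacent vertices are cis.
The distinct arrangements are (2 in all): PPh3 cis; PPh3 trans.
Each arrangement has an internal mirror plane or centre of symmetry, so none is chiral.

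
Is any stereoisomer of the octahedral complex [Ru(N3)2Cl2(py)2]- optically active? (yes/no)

An octahedron has six vertices in three trans pairs; every non-trans pair is cis.
There are 5 geometric isomers: N3 trans, Cl trans, py trans; N3 cis, Cl trans, py cis; N3 cis, Cl cis, py trans; N3 cis, Cl cis, py cis (chiral); N3 trans, Cl cis, py cis.
One of these lacks any improper symmetry element and so occurs as an enantiomeric pair, giving 5 + 1 = 6 stereoisomers in total.

yes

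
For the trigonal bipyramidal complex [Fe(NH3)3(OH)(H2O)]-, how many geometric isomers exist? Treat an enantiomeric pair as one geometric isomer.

4

In a trigonal bipyramid the two axial positions differ from the three equatorial ones.
The distinct arrangements are (4 in all): OH equatorial, H2O axial; OH axial, H2O axial; OH equatorial, H2O equatorial; OH axial, H2O equatorial.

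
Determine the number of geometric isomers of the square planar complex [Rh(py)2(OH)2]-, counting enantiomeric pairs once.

2

A square has two trans pairs of vertices; adjacent vertices are cis.
The distinct arrangements are (2 in all): py cis; py trans.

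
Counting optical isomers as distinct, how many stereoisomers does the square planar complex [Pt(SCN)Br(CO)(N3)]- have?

3

The distinct arrangements are (3 in all): (Br/N3 trans, CO/SCN trans); (Br/SCN trans, CO/N3 trans); (Br/CO trans, N3/SCN trans).
Each arrangement has an internal mirror plane or centre of symmetry, so none is chiral.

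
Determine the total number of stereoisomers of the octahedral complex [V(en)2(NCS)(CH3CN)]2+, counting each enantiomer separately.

3

In an octahedral complex each vertex has one trans partner and four cis neighbours.
Each en is bidentate and must span two cis positions.
Working through the distinct placements yields 2 geometric isomers: NCS and CH3CN mutually trans; NCS and CH3CN mutually cis (chiral).
One of these lacks any improper symmetry element and so occurs as an enantiomeric pair, giving 2 + 1 = 3 stereoisomers in total.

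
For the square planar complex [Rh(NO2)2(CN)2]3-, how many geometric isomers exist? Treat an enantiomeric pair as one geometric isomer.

There are 2 geometric isomers: NO2 cis; NO2 trans.

2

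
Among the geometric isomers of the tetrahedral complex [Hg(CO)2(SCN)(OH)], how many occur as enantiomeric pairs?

All four vertices of a tetrahedron are equivalent and mutually adjacent, so cis/trans isomerism cannot arise.
Only one geometric arrangement is possible.

0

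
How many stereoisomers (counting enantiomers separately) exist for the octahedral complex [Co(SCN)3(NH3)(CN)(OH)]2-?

There are 4 geometric isomers: SCN mer (3 arrangements); SCN fac (chiral).
One of these lacks any improper symmetry element and so occurs as an enantiomeric pair, giving 4 + 1 = 5 stereoisomers in total.

5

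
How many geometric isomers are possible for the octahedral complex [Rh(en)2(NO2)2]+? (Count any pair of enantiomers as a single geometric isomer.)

2

An octahedron has six vertices in three trans pairs; every non-trans pair is cis.
Each en is bidentate and must span two cis positions.
Working through the distinct placements yields 2 geometric isomers: NO2 trans; NO2 cis (chiral).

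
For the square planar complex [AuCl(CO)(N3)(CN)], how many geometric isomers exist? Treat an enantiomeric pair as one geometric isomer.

3

In a square planar complex each vertex has one trans partner and two cis neighbours.
There are 3 geometric isomers: (CN/Cl trans, CO/N3 trans); (CN/N3 trans, CO/Cl trans); (CN/CO trans, Cl/N3 trans).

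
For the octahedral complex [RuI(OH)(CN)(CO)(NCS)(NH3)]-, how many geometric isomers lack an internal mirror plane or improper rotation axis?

15

An octahedron has six vertices in three trans pairs; every non-trans pair is cis.
Placing the ligands in turn and identifying arrangements related by rotation or reflection leaves 15 distinct geometric isomers.
Of these, 15 lack any improper symmetry element and so occur as enantiomeric pairs, giving 15 + 15 = 30 stereoisomers in total.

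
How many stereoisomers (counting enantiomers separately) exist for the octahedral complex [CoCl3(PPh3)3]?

The six octahedral sites form three mutually perpendicular trans pairs.
Systematic placement gives 2 geometric isomers: Cl mer; Cl fac.
Each arrangement has an internal mirror plane or centre of symmetry, so none is chiral.

2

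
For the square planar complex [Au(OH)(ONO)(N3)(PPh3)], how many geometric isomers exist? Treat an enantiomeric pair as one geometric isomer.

3

A square has two trans pairs of vertices; adjacent vertices are cis.
Working through the distinct placements yields 3 geometric isomers: (N3/ONO trans, OH/PPh3 trans); (N3/PPh3 trans, OH/ONO trans); (N3/OH trans, ONO/PPh3 trans).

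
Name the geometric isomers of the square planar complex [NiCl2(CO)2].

A square has two trans pairs of vertices; adjacent vertices are cis.
The distinct arrangements are (2 in all): Cl cis; Cl trans.

cis and trans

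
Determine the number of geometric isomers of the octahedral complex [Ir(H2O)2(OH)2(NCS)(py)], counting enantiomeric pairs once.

6

The six octahedral sites form three mutually perpendicular trans pairs.
Systematic placement gives 6 geometric isomers: H2O trans, OH cis; H2O trans, OH trans; H2O cis, OH cis (3 arrangements, 2 chiral); H2O cis, OH trans.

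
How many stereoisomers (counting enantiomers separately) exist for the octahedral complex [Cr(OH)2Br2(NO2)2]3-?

The six octahedral sites form three mutually perpendicular trans pairs.
There are 5 geometric isomers: OH trans, Br trans, NO2 trans; OH cis, Br trans, NO2 cis; OH trans, Br cis, NO2 cis; OH cis, Br cis, NO2 cis (chiral); OH cis, Br cis, NO2 trans.
One of these lacks any improper symmetry element and so occurs as an enantiomeric pair, giving 5 + 1 = 6 stereoisomers in total.

6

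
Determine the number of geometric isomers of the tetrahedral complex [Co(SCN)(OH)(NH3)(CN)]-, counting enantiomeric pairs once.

All four vertices of a tetrahedron are equivalent and mutually adjacent, so cis/trans isomerism cannot arise.
Only one geometric arrangement is possible; it has no improper symmetry element, so it exists as a pair of enantiomers (2 stereoisomers).

1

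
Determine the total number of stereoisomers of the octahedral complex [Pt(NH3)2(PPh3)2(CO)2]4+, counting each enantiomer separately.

6

In an octahedral complex each vertex has one trans partner and four cis neighbours.
The distinct arrangements are (5 in all): NH3 trans, PPh3 trans, CO trans; NH3 cis, PPh3 cis, CO trans; NH3 cis, PPh3 trans, CO cis; NH3 cis, PPh3 cis, CO cis (chiral); NH3 trans, PPh3 cis, CO cis.
One of these lacks any improper symmetry element and so occurs as an enantiomeric pair, giving 5 + 1 = 6 stereoisomers in total.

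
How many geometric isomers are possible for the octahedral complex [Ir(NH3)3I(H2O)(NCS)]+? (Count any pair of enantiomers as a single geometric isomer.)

The six octahedral sites form three mutually perpendicular trans pairs.
Systematic placement gives 4 geometric isomers: NH3 mer (3 arrangements); NH3 fac (chiral).

4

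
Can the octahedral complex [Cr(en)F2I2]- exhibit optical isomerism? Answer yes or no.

yes

An octahedron has six vertices in three trans pairs; every non-trans pair is cis.
Each en is bidentate and must span two cis positions.
The distinct arrangements are (3 in all): F trans, I cis; F cis, I cis (chiral); F cis, I trans.
One of these lacks any improper symmetry element and so occurs as an enantiomeric pair, giving 3 + 1 = 4 stereoisomers in total.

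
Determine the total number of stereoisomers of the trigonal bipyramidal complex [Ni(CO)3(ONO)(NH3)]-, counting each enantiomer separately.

4

Working through the distinct placements yields 4 geometric isomers: ONO equatorial, NH3 equatorial; ONO equatorial, NH3 axial; ONO axial, NH3 equatorial; ONO axial, NH3 axial.
Each arrangement has an internal mirror plane or centre of symmetry, so none is chiral.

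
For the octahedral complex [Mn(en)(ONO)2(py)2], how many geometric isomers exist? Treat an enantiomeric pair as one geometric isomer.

Each en is bidentate and must span two cis positions.
The distinct arrangements are (3 in all): ONO trans, py cis; ONO cis, py trans; ONO cis, py cis (chiral).

3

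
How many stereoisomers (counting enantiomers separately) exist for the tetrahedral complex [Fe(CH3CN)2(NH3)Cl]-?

1

In a tetrahedral complex all four positions are equivalent and every pair of ligands is adjacent — there is no cis/trans distinction.
Only one geometric arrangement is possible.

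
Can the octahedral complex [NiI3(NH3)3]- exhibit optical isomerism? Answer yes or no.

There are 2 geometric isomers: I mer; I fac.
Each arrangement has an internal mirror plane or centre of symmetry, so none is chiral.

no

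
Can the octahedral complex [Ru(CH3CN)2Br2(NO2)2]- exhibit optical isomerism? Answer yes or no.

yes

The six octahedral sites form three mutually perpendicular trans pairs.
The distinct arrangements are (5 in all): CH3CN trans, Br trans, NO2 trans; CH3CN cis, Br trans, NO2 cis; CH3CN cis, Br cis, NO2 trans; CH3CN cis, Br cis, NO2 cis (chiral); CH3CN trans, Br cis, NO2 cis.
One of these lacks any improper symmetry element and so occurs as an enantiomeric pair, giving 5 + 1 = 6 stereoisomers in total.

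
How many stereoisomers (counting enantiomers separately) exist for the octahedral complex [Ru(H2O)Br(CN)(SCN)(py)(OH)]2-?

An octahedron has six vertices in three trans pairs; every non-trans pair is cis.
Placing the ligands in turn and identifying arrangements related by rotation or reflection leaves 15 distinct geometric isomers.
Of these, 15 lack any improper symmetry element and so occur as enantiomeric pairs, giving 15 + 15 = 30 stereoisomers in total.

30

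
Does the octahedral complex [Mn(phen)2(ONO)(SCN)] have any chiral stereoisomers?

yes

In an octahedral complex each vertex has one trans partner and four cis neighbours.
Each phen is bidentate and must span two cis positions.
The distinct arrangements are (2 in all): ONO and SCN mutually trans; ONO and SCN mutually cis (chiral).
One of these lacks any improper symmetry element and so occurs as an enantiomeric pair, giving 2 + 1 = 3 stereoisomers in total.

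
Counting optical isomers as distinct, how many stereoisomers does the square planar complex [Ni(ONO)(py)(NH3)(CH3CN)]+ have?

3

A square has two trans pairs of vertices; adjacent vertices are cis.
Working through the distinct placements yields 3 geometric isomers: (CH3CN/ONO trans, NH3/py trans); (CH3CN/py trans, NH3/ONO trans); (CH3CN/NH3 trans, ONO/py trans).
Each arrangement has an internal mirror plane or centre of symmetry, so none is chiral.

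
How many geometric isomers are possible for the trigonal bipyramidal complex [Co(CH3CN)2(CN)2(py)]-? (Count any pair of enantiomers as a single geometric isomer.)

In a trigonal bipyramid the two axial positions differ from the three equatorial ones.
Exhaustive case analysis gives 5 geometric isomers.

5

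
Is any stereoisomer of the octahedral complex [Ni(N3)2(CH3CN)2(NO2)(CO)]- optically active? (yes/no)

In an octahedral complex each vertex has one trans partner and four cis neighbours.
The distinct arrangements are (6 in all): N3 cis, CH3CN trans; N3 trans, CH3CN trans; N3 cis, CH3CN cis (3 arrangements, 2 chiral); N3 trans, CH3CN cis.
Of these, 2 lack any improper symmetry element and so occur as enantiomeric pairs, giving 6 + 2 = 8 stereoisomers in total.

yes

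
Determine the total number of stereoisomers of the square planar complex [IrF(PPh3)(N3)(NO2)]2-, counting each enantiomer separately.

3

A square has two trans pairs of vertices; adjacent vertices are cis.
There are 3 geometric isomers: (F/NO2 trans, N3/PPh3 trans); (F/PPh3 trans, N3/NO2 trans); (F/N3 trans, NO2/PPh3 trans).
Each arrangement has an internal mirror plane or centre of symmetry, so none is chiral.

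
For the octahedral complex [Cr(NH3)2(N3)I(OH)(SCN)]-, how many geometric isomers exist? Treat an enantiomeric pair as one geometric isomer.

9

An octahedron has six vertices in three trans pairs; every non-trans pair is cis.
Exhaustive case analysis gives 9 geometric isomers.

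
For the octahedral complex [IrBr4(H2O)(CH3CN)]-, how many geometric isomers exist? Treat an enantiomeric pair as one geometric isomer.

An octahedron has six vertices in three trans pairs; every non-trans pair is cis.
Working through the distinct placements yields 2 geometric isomers: H2O and CH3CN mutually trans; H2O and CH3CN mutually cis.

2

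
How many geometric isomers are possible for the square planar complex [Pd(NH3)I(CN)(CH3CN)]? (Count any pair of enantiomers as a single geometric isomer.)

A square has two trans pairs of vertices; adjacent vertices are cis.
Working through the distinct placements yields 3 geometric isomers: (CH3CN/I trans, CN/NH3 trans); (CH3CN/NH3 trans, CN/I trans); (CH3CN/CN trans, I/NH3 trans).

3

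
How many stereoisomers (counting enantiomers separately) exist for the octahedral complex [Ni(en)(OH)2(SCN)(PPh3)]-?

6

The six octahedral sites form three mutually perpendicular trans pairs.
Each en is bidentate and must span two cis positions.
There are 4 geometric isomers: OH trans; OH cis (3 arrangements, 2 chiral).
Of these, 2 lack any improper symmetry element and so occur as enantiomeric pairs, giving 4 + 2 = 6 stereoisomers in total.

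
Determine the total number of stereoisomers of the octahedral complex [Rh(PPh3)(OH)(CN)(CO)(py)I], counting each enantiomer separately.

30

The six octahedral sites form three mutually perpendicular trans pairs.
Placing the ligands in turn and identifying arrangements related by rotation or reflection leaves 15 distinct geometric isomers.
Of these, 15 lack any improper symmetry element and so occur as enantiomeric pairs, giving 15 + 15 = 30 stereoisomers in total.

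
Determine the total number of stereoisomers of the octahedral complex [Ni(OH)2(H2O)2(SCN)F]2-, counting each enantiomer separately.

8

In an octahedral complex each vertex has one trans partner and four cis neighbours.
There are 6 geometric isomers: OH cis, H2O cis (3 arrangements, 2 chiral); OH trans, H2O cis; OH cis, H2O trans; OH trans, H2O trans.
Of these, 2 lack any improper symmetry element and so occur as enantiomeric pairs, giving 6 + 2 = 8 stereoisomers in total.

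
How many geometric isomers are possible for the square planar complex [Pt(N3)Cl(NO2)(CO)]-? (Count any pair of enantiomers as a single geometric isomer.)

Working through the distinct placements yields 3 geometric isomers: (CO/N3 trans, Cl/NO2 trans); (CO/NO2 trans, Cl/N3 trans); (CO/Cl trans, N3/NO2 trans).

3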